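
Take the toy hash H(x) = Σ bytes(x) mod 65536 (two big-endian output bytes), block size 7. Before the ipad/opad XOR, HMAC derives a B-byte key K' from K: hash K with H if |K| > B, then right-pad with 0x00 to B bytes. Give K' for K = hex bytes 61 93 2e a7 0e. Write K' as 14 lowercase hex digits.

61932ea70e0000

Key hex bytes 61 93 2e a7 0e is 5 bytes ≤ B = 7; zero-pad to 7 bytes: K' = 61 93 2e a7 0e 00 00.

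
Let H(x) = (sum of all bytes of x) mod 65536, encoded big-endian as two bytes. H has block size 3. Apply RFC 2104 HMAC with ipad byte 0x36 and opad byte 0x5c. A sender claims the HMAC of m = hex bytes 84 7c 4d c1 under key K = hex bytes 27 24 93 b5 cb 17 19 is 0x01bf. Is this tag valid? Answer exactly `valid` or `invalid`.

Key hex bytes 27 24 93 b5 cb 17 19 is 7 bytes > B = 3, so hash it first: H(key) = 02 8e, then zero-pad to 3 bytes: K' = 02 8e 00.
K' ⊕ ipad = 34 b8 36; K' ⊕ opad = 5e d2 5c.
Inner hash: sum = 52+184+54+132+124+77+193 = 816 → 03 30.
Outer hash (recomputed tag): sum = 94+210+92+3+48 = 447 → 01 bf.
Recomputed tag = 01bf; claimed = 01bf → match.

valid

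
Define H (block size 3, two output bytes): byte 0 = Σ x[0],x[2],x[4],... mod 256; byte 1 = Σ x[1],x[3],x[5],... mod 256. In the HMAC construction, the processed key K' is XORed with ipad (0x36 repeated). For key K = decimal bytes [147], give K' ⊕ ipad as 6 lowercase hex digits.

Key decimal bytes [147] = 93 is 1 byte ≤ B = 3; zero-pad to 3 bytes: K' = 93 00 00.
XOR each byte with 0x36: 93⊕36=a5, 00⊕36=36, 00⊕36=36.

a53636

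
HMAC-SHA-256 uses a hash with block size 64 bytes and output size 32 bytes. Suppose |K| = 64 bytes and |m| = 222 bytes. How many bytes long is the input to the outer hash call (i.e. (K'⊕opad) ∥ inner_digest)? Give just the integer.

Key is 64 ≤ 64 bytes, zero-padded: |K'| = 64.
Outer input = (K'⊕opad) ∥ H(inner) → 64 + 32 = 96 bytes.

96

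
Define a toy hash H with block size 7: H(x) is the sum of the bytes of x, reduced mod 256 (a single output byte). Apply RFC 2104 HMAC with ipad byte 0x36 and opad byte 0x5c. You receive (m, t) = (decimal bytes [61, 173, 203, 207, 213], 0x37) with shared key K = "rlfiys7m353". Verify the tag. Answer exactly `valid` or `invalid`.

Key "rlfiys7m353" = 72 6c 66 69 79 73 37 6d 33 35 33 is 11 bytes > B = 7, so hash it first: H(key) = d8, then zero-pad to 7 bytes: K' = d8 00 00 00 00 00 00.
K' ⊕ ipad = ee 36 36 36 36 36 36; K' ⊕ opad = 84 5c 5c 5c 5c 5c 5c.
Inner hash: sum = 238+54+54+54+54+54+54+61+173+203+207+213 = 1419; mod 256 = 139 → 8b.
Outer hash (recomputed tag): sum = 132+92+92+92+92+92+92+139 = 823; mod 256 = 55 → 37.
Recomputed tag = 37; claimed = 37 → match.

valid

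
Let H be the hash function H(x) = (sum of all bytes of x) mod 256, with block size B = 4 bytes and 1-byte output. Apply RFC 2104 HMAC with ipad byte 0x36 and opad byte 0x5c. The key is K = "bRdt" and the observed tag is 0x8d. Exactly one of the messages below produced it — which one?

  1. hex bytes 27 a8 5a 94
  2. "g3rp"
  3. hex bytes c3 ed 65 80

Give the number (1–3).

Key "bRdt" = 62 52 64 74 is exactly B = 4 bytes: K' = 62 52 64 74.
K' ⊕ ipad = 54 64 52 42; K' ⊕ opad = 3e 0e 38 28.
m1: inner = H(54 64 52 42 27 a8 5a 94) = 09; tag = H(3e 0e 38 28 09) = b5
m2: inner = H(54 64 52 42 67 33 72 70) = c8; tag = H(3e 0e 38 28 c8) = 74
m3: inner = H(54 64 52 42 c3 ed 65 80) = e1; tag = H(3e 0e 38 28 e1) = 8d ← matches

3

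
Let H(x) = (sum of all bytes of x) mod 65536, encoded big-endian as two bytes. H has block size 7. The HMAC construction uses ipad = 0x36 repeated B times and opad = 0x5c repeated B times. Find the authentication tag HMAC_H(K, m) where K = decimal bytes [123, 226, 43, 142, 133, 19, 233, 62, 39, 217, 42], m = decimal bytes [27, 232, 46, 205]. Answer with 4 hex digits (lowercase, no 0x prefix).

02d2

Key decimal bytes [123, 226, 43, 142, 133, 19, 233, 62, 39, 217, 42] = 7b e2 2b 8e 85 13 e9 3e 27 d9 2a is 11 bytes > B = 7, so hash it first: H(key) = 04 ff, then zero-pad to 7 bytes: K' = 04 ff 00 00 00 00 00.
K' ⊕ ipad = 32 c9 36 36 36 36 36.  K' ⊕ opad = 58 a3 5c 5c 5c 5c 5c.
Inner input = (K'⊕ipad) ∥ m = 32 c9 36 36 36 36 36 ∥ 1b e8 2e cd.
Inner hash: sum = 50+201+54+54+54+54+54+27+232+46+205 = 1031 → 04 07.
Outer input = (K'⊕opad) ∥ inner = 58 a3 5c 5c 5c 5c 5c ∥ 04 07.
Outer hash (tag): sum = 88+163+92+92+92+92+92+4+7 = 722 → 02 d2.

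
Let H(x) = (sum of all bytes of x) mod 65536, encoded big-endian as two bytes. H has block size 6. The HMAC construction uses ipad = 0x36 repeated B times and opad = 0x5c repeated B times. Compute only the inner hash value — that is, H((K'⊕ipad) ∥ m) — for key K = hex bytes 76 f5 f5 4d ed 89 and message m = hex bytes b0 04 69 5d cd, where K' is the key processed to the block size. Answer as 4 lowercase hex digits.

Key hex bytes 76 f5 f5 4d ed 89 is exactly B = 6 bytes: K' = 76 f5 f5 4d ed 89.
K' ⊕ ipad = 40 c3 c3 7b db bf.
Inner input = 40 c3 c3 7b db bf ∥ b0 04 69 5d cd.
Inner hash: sum = 64+195+195+123+219+191+176+4+105+93+205 = 1570 → 06 22.

0622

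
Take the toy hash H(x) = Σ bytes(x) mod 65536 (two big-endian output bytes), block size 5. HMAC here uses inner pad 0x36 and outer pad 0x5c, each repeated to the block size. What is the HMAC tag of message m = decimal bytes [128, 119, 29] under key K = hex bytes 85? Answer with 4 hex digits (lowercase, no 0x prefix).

02ea

Key hex bytes 85 is 1 byte ≤ B = 5; zero-pad to 5 bytes: K' = 85 00 00 00 00.
K' ⊕ ipad = b3 36 36 36 36.  K' ⊕ opad = d9 5c 5c 5c 5c.
Inner input = (K'⊕ipad) ∥ m = b3 36 36 36 36 ∥ 80 77 1d.
Inner hash: sum = 179+54+54+54+54+128+119+29 = 671 → 02 9f.
Outer input = (K'⊕opad) ∥ inner = d9 5c 5c 5c 5c ∥ 02 9f.
Outer hash (tag): sum = 217+92+92+92+92+2+159 = 746 → 02 ea.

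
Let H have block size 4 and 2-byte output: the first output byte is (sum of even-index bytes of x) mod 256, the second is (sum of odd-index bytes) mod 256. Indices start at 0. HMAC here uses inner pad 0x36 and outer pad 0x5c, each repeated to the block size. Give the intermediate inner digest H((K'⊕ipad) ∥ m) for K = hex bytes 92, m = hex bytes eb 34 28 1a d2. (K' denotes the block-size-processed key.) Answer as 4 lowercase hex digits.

Key hex bytes 92 is 1 byte ≤ B = 4; zero-pad to 4 bytes: K' = 92 00 00 00.
K' ⊕ ipad = a4 36 36 36.
Inner input = a4 36 36 36 ∥ eb 34 28 1a d2.
Inner hash: even-index sum = 703 mod 256 = 191; odd-index sum = 186 mod 256 = 186 → bf ba.

bfba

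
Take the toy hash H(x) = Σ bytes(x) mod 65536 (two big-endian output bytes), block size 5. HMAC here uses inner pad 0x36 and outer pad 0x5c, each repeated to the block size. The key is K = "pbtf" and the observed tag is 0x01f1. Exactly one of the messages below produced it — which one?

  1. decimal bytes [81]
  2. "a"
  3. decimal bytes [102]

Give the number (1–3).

3

Key "pbtf" = 70 62 74 66 is 4 bytes ≤ B = 5; zero-pad to 5 bytes: K' = 70 62 74 66 00.
K' ⊕ ipad = 46 54 42 50 36; K' ⊕ opad = 2c 3e 28 3a 5c.
m1: inner = H(46 54 42 50 36 51) = 01 b3; tag = H(2c 3e 28 3a 5c 01 b3) = 01dc
m2: inner = H(46 54 42 50 36 61) = 01 c3; tag = H(2c 3e 28 3a 5c 01 c3) = 01ec
m3: inner = H(46 54 42 50 36 66) = 01 c8; tag = H(2c 3e 28 3a 5c 01 c8) = 01f1 ← matches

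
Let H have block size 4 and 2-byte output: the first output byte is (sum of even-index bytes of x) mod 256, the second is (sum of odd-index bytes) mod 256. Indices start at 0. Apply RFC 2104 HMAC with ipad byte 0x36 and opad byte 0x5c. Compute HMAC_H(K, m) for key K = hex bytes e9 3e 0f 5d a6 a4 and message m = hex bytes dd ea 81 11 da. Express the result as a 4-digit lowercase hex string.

Key hex bytes e9 3e 0f 5d a6 a4 is 6 bytes > B = 4, so hash it first: H(key) = 9e 3f, then zero-pad to 4 bytes: K' = 9e 3f 00 00.
K' ⊕ ipad = a8 09 36 36.  K' ⊕ opad = c2 63 5c 5c.
Inner input = (K'⊕ipad) ∥ m = a8 09 36 36 ∥ dd ea 81 11 da.
Inner hash: even-index sum = 790 mod 256 = 22; odd-index sum = 314 mod 256 = 58 → 16 3a.
Outer input = (K'⊕opad) ∥ inner = c2 63 5c 5c ∥ 16 3a.
Outer hash (tag): even-index sum = 308 mod 256 = 52; odd-index sum = 249 mod 256 = 249 → 34 f9.

34f9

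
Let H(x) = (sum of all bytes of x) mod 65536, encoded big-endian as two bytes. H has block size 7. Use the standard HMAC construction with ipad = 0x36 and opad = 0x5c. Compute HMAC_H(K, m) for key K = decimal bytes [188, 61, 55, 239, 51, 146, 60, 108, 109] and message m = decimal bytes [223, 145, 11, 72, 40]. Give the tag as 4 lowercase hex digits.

Key decimal bytes [188, 61, 55, 239, 51, 146, 60, 108, 109] = bc 3d 37 ef 33 92 3c 6c 6d is 9 bytes > B = 7, so hash it first: H(key) = 03 f9, then zero-pad to 7 bytes: K' = 03 f9 00 00 00 00 00.
K' ⊕ ipad = 35 cf 36 36 36 36 36.  K' ⊕ opad = 5f a5 5c 5c 5c 5c 5c.
Inner input = (K'⊕ipad) ∥ m = 35 cf 36 36 36 36 36 ∥ df 91 0b 48 28.
Inner hash: sum = 53+207+54+54+54+54+54+223+145+11+72+40 = 1021 → 03 fd.
Outer input = (K'⊕opad) ∥ inner = 5f a5 5c 5c 5c 5c 5c ∥ 03 fd.
Outer hash (tag): sum = 95+165+92+92+92+92+92+3+253 = 976 → 03 d0.

03d0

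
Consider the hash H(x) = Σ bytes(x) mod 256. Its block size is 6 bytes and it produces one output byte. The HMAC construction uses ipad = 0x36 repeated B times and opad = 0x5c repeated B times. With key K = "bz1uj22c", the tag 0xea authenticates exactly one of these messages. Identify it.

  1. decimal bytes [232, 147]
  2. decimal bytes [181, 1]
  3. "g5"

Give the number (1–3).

Key "bz1uj22c" = 62 7a 31 75 6a 32 32 63 is 8 bytes > B = 6, so hash it first: H(key) = b3, then zero-pad to 6 bytes: K' = b3 00 00 00 00 00.
K' ⊕ ipad = 85 36 36 36 36 36; K' ⊕ opad = ef 5c 5c 5c 5c 5c.
m1: inner = H(85 36 36 36 36 36 e8 93) = 0e; tag = H(ef 5c 5c 5c 5c 5c 0e) = c9
m2: inner = H(85 36 36 36 36 36 b5 01) = 49; tag = H(ef 5c 5c 5c 5c 5c 49) = 04
m3: inner = H(85 36 36 36 36 36 67 35) = 2f; tag = H(ef 5c 5c 5c 5c 5c 2f) = ea ← matches

3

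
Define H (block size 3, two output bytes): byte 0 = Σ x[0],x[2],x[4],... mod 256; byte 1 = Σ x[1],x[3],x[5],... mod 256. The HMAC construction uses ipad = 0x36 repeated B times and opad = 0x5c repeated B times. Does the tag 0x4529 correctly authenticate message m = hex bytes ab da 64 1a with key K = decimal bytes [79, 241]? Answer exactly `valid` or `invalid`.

invalid

Key decimal bytes [79, 241] = 4f f1 is 2 bytes ≤ B = 3; zero-pad to 3 bytes: K' = 4f f1 00.
K' ⊕ ipad = 79 c7 36; K' ⊕ opad = 13 ad 5c.
Inner hash: even-index sum = 419 mod 256 = 163; odd-index sum = 470 mod 256 = 214 → a3 d6.
Outer hash (recomputed tag): even-index sum = 325 mod 256 = 69; odd-index sum = 336 mod 256 = 80 → 45 50.
Recomputed tag = 4550; claimed = 4529 → mismatch.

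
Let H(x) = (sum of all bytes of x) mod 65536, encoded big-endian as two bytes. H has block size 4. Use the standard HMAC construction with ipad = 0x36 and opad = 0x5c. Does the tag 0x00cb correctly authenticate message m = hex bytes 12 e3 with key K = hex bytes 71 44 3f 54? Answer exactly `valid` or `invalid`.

valid

Key hex bytes 71 44 3f 54 is exactly B = 4 bytes: K' = 71 44 3f 54.
K' ⊕ ipad = 47 72 09 62; K' ⊕ opad = 2d 18 63 08.
Inner hash: sum = 71+114+9+98+18+227 = 537 → 02 19.
Outer hash (recomputed tag): sum = 45+24+99+8+2+25 = 203 → 00 cb.
Recomputed tag = 00cb; claimed = 00cb → match.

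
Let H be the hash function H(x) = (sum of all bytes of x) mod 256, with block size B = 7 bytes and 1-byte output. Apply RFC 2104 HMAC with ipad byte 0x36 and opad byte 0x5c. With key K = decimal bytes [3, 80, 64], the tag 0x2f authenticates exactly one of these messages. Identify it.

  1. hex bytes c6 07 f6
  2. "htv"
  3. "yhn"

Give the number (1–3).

Key decimal bytes [3, 80, 64] = 03 50 40 is 3 bytes ≤ B = 7; zero-pad to 7 bytes: K' = 03 50 40 00 00 00 00.
K' ⊕ ipad = 35 66 76 36 36 36 36; K' ⊕ opad = 5f 0c 1c 5c 5c 5c 5c.
m1: inner = H(35 66 76 36 36 36 36 c6 07 f6) = ac; tag = H(5f 0c 1c 5c 5c 5c 5c ac) = a3
m2: inner = H(35 66 76 36 36 36 36 68 74 76) = 3b; tag = H(5f 0c 1c 5c 5c 5c 5c 3b) = 32
m3: inner = H(35 66 76 36 36 36 36 79 68 6e) = 38; tag = H(5f 0c 1c 5c 5c 5c 5c 38) = 2f ← matches

3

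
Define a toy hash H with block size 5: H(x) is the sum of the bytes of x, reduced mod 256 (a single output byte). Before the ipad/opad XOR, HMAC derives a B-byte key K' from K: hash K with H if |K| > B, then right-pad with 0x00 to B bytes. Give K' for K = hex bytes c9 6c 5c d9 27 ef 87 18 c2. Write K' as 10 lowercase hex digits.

e100000000

|K| = 9 > B = 5, so first hash the key.
H(K): sum = 201+108+92+217+39+239+135+24+194 = 1249; mod 256 = 225 → e1.
Zero-pad H(K) = e1 to 5 bytes: K' = e1 00 00 00 00.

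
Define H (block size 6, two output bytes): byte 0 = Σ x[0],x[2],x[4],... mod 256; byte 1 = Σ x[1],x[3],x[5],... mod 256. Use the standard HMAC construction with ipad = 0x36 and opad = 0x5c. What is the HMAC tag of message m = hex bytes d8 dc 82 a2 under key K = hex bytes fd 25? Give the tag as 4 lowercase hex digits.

ea2e

Key hex bytes fd 25 is 2 bytes ≤ B = 6; zero-pad to 6 bytes: K' = fd 25 00 00 00 00.
K' ⊕ ipad = cb 13 36 36 36 36.  K' ⊕ opad = a1 79 5c 5c 5c 5c.
Inner input = (K'⊕ipad) ∥ m = cb 13 36 36 36 36 ∥ d8 dc 82 a2.
Inner hash: even-index sum = 657 mod 256 = 145; odd-index sum = 509 mod 256 = 253 → 91 fd.
Outer input = (K'⊕opad) ∥ inner = a1 79 5c 5c 5c 5c ∥ 91 fd.
Outer hash (tag): even-index sum = 490 mod 256 = 234; odd-index sum = 558 mod 256 = 46 → ea 2e.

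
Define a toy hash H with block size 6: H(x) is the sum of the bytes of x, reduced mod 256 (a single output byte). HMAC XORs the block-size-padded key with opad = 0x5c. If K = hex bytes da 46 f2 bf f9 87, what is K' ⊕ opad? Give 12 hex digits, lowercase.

861aaee3a5db

Key hex bytes da 46 f2 bf f9 87 is exactly B = 6 bytes: K' = da 46 f2 bf f9 87.
XOR each byte with 0x5c: da⊕5c=86, 46⊕5c=1a, f2⊕5c=ae, bf⊕5c=e3, f9⊕5c=a5, 87⊕5c=db.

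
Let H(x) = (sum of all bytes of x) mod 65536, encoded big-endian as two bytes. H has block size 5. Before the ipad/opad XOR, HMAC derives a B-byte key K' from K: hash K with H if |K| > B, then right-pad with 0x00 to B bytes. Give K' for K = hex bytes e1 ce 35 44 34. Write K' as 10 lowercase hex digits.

Key hex bytes e1 ce 35 44 34 is exactly B = 5 bytes: K' = e1 ce 35 44 34.

e1ce354434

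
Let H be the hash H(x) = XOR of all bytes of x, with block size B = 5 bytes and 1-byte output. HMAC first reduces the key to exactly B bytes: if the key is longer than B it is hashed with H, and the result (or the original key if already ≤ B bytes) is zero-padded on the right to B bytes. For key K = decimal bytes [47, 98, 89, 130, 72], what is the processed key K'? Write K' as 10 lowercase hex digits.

2f62598248

Key decimal bytes [47, 98, 89, 130, 72] = 2f 62 59 82 48 is exactly B = 5 bytes: K' = 2f 62 59 82 48.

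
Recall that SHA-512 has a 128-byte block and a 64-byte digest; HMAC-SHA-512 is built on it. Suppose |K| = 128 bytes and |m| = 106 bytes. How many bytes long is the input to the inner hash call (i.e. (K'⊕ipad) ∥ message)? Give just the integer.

Key is 128 ≤ 128 bytes, zero-padded: |K'| = 128.
Inner input = (K'⊕ipad) ∥ m → 128 + 106 = 234 bytes.

234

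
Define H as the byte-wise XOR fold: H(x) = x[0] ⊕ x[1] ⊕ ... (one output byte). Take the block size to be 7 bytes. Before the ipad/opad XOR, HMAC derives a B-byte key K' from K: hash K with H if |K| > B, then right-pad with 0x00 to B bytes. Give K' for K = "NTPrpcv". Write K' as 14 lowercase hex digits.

4e545072706376

Key "NTPrpcv" = 4e 54 50 72 70 63 76 is exactly B = 7 bytes: K' = 4e 54 50 72 70 63 76.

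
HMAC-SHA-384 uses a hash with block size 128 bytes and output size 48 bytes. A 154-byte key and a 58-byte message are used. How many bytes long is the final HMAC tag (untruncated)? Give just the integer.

48

The tag is one SHA-384 digest: 48 bytes.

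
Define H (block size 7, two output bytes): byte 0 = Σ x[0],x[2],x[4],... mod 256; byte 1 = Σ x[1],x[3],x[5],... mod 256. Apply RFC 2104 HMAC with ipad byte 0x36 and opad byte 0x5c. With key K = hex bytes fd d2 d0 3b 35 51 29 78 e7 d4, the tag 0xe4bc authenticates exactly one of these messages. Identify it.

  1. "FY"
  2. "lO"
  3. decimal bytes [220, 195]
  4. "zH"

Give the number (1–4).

4

Key hex bytes fd d2 d0 3b 35 51 29 78 e7 d4 is 10 bytes > B = 7, so hash it first: H(key) = 12 aa, then zero-pad to 7 bytes: K' = 12 aa 00 00 00 00 00.
K' ⊕ ipad = 24 9c 36 36 36 36 36; K' ⊕ opad = 4e f6 5c 5c 5c 5c 5c.
m1: inner = H(24 9c 36 36 36 36 36 46 59) = 1f 4e; tag = H(4e f6 5c 5c 5c 5c 5c 1f 4e) = b0cd
m2: inner = H(24 9c 36 36 36 36 36 6c 4f) = 15 74; tag = H(4e f6 5c 5c 5c 5c 5c 15 74) = d6c3
m3: inner = H(24 9c 36 36 36 36 36 dc c3) = 89 e4; tag = H(4e f6 5c 5c 5c 5c 5c 89 e4) = 4637
m4: inner = H(24 9c 36 36 36 36 36 7a 48) = 0e 82; tag = H(4e f6 5c 5c 5c 5c 5c 0e 82) = e4bc ← matches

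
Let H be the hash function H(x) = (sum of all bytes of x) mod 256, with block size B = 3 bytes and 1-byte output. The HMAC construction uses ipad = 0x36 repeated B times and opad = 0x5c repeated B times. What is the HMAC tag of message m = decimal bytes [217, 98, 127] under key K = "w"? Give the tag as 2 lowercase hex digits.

Key "w" = 77 is 1 byte ≤ B = 3; zero-pad to 3 bytes: K' = 77 00 00.
K' ⊕ ipad = 41 36 36.  K' ⊕ opad = 2b 5c 5c.
Inner input = (K'⊕ipad) ∥ m = 41 36 36 ∥ d9 62 7f.
Inner hash: sum = 65+54+54+217+98+127 = 615; mod 256 = 103 → 67.
Outer input = (K'⊕opad) ∥ inner = 2b 5c 5c ∥ 67.
Outer hash (tag): sum = 43+92+92+103 = 330; mod 256 = 74 → 4a.

4a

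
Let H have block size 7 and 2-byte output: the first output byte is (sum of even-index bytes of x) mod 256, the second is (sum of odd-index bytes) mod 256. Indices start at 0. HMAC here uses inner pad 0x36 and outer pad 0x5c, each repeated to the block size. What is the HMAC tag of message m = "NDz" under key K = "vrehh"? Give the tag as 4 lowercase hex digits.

9329

Key "vrehh" = 76 72 65 68 68 is 5 bytes ≤ B = 7; zero-pad to 7 bytes: K' = 76 72 65 68 68 00 00.
K' ⊕ ipad = 40 44 53 5e 5e 36 36.  K' ⊕ opad = 2a 2e 39 34 34 5c 5c.
Inner input = (K'⊕ipad) ∥ m = 40 44 53 5e 5e 36 36 ∥ 4e 44 7a.
Inner hash: even-index sum = 363 mod 256 = 107; odd-index sum = 416 mod 256 = 160 → 6b a0.
Outer input = (K'⊕opad) ∥ inner = 2a 2e 39 34 34 5c 5c ∥ 6b a0.
Outer hash (tag): even-index sum = 403 mod 256 = 147; odd-index sum = 297 mod 256 = 41 → 93 29.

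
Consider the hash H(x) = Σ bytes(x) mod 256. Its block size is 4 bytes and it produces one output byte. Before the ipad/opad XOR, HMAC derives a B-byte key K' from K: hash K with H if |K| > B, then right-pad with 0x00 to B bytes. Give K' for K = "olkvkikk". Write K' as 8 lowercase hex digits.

|K| = 8 > B = 4, so first hash the key.
H(K): sum = 111+108+107+118+107+105+107+107 = 870; mod 256 = 102 → 66.
Zero-pad H(K) = 66 to 4 bytes: K' = 66 00 00 00.

66000000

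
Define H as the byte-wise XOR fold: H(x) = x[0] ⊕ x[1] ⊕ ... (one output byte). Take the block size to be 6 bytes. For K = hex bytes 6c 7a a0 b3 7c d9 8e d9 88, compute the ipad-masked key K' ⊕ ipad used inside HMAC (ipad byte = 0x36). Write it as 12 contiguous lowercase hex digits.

Key hex bytes 6c 7a a0 b3 7c d9 8e d9 88 is 9 bytes > B = 6, so hash it first: H(key) = 7f, then zero-pad to 6 bytes: K' = 7f 00 00 00 00 00.
XOR each byte with 0x36: 7f⊕36=49, 00⊕36=36, 00⊕36=36, 00⊕36=36, 00⊕36=36, 00⊕36=36.

493636363636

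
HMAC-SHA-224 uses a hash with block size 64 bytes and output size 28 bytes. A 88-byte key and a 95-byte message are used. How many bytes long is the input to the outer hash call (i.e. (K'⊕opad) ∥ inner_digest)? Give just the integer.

Key is 88 > 64 bytes, so it is hashed to 28 bytes then zero-padded to 64: |K'| = 64.
Outer input = (K'⊕opad) ∥ H(inner) → 64 + 28 = 92 bytes.

92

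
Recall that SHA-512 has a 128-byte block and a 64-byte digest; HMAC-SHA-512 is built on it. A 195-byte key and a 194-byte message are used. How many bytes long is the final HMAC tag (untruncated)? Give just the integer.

64

The tag is one SHA-512 digest: 64 bytes.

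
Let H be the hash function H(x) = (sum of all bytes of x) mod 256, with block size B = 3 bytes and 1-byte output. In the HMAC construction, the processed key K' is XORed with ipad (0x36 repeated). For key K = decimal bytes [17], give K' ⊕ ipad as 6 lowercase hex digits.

273636

Key decimal bytes [17] = 11 is 1 byte ≤ B = 3; zero-pad to 3 bytes: K' = 11 00 00.
XOR each byte with 0x36: 11⊕36=27, 00⊕36=36, 00⊕36=36.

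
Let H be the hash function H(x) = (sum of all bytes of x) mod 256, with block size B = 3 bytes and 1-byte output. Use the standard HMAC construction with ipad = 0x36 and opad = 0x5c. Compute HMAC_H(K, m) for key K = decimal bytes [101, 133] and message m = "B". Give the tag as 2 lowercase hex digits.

ec

Key decimal bytes [101, 133] = 65 85 is 2 bytes ≤ B = 3; zero-pad to 3 bytes: K' = 65 85 00.
K' ⊕ ipad = 53 b3 36.  K' ⊕ opad = 39 d9 5c.
Inner input = (K'⊕ipad) ∥ m = 53 b3 36 ∥ 42.
Inner hash: sum = 83+179+54+66 = 382; mod 256 = 126 → 7e.
Outer input = (K'⊕opad) ∥ inner = 39 d9 5c ∥ 7e.
Outer hash (tag): sum = 57+217+92+126 = 492; mod 256 = 236 → ec.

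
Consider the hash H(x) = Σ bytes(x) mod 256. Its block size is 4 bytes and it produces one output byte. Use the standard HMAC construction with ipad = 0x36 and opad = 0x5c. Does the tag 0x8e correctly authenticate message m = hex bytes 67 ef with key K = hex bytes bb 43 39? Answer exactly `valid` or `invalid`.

Key hex bytes bb 43 39 is 3 bytes ≤ B = 4; zero-pad to 4 bytes: K' = bb 43 39 00.
K' ⊕ ipad = 8d 75 0f 36; K' ⊕ opad = e7 1f 65 5c.
Inner hash: sum = 141+117+15+54+103+239 = 669; mod 256 = 157 → 9d.
Outer hash (recomputed tag): sum = 231+31+101+92+157 = 612; mod 256 = 100 → 64.
Recomputed tag = 64; claimed = 8e → mismatch.

invalid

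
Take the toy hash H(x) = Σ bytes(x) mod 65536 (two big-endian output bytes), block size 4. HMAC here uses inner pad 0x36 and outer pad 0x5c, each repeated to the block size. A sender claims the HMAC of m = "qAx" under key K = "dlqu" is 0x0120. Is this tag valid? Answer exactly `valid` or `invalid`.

valid

Key "dlqu" = 64 6c 71 75 is exactly B = 4 bytes: K' = 64 6c 71 75.
K' ⊕ ipad = 52 5a 47 43; K' ⊕ opad = 38 30 2d 29.
Inner hash: sum = 82+90+71+67+113+65+120 = 608 → 02 60.
Outer hash (recomputed tag): sum = 56+48+45+41+2+96 = 288 → 01 20.
Recomputed tag = 0120; claimed = 0120 → match.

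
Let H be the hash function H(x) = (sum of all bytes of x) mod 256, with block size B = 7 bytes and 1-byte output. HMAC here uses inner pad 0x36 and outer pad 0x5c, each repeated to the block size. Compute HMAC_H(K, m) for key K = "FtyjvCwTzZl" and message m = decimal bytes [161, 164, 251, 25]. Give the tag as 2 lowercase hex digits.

59

Key "FtyjvCwTzZl" = 46 74 79 6a 76 43 77 54 7a 5a 6c is 11 bytes > B = 7, so hash it first: H(key) = 61, then zero-pad to 7 bytes: K' = 61 00 00 00 00 00 00.
K' ⊕ ipad = 57 36 36 36 36 36 36.  K' ⊕ opad = 3d 5c 5c 5c 5c 5c 5c.
Inner input = (K'⊕ipad) ∥ m = 57 36 36 36 36 36 36 ∥ a1 a4 fb 19.
Inner hash: sum = 87+54+54+54+54+54+54+161+164+251+25 = 1012; mod 256 = 244 → f4.
Outer input = (K'⊕opad) ∥ inner = 3d 5c 5c 5c 5c 5c 5c ∥ f4.
Outer hash (tag): sum = 61+92+92+92+92+92+92+244 = 857; mod 256 = 89 → 59.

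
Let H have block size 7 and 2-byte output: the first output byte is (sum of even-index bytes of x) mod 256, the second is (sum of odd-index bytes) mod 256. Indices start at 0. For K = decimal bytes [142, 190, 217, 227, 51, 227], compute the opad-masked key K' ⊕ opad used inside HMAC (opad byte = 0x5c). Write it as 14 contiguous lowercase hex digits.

Key decimal bytes [142, 190, 217, 227, 51, 227] = 8e be d9 e3 33 e3 is 6 bytes ≤ B = 7; zero-pad to 7 bytes: K' = 8e be d9 e3 33 e3 00.
XOR each byte with 0x5c: 8e⊕5c=d2, be⊕5c=e2, d9⊕5c=85, e3⊕5c=bf, 33⊕5c=6f, e3⊕5c=bf, 00⊕5c=5c.

d2e285bf6fbf5c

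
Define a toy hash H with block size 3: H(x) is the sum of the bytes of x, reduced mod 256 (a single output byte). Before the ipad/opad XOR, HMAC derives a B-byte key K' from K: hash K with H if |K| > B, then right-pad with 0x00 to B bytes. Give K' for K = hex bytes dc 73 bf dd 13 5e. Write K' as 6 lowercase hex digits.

|K| = 6 > B = 3, so first hash the key.
H(K): sum = 220+115+191+221+19+94 = 860; mod 256 = 92 → 5c.
Zero-pad H(K) = 5c to 3 bytes: K' = 5c 00 00.

5c0000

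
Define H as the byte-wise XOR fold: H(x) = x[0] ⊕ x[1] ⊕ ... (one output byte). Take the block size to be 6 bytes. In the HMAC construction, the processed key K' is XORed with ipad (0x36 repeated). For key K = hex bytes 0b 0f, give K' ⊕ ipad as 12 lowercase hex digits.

Key hex bytes 0b 0f is 2 bytes ≤ B = 6; zero-pad to 6 bytes: K' = 0b 0f 00 00 00 00.
XOR each byte with 0x36: 0b⊕36=3d, 0f⊕36=39, 00⊕36=36, 00⊕36=36, 00⊕36=36, 00⊕36=36.

3d3936363636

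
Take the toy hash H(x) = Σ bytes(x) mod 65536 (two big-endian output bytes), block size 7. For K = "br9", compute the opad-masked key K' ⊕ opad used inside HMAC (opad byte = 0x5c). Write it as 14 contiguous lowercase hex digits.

3e2e655c5c5c5c

Key "br9" = 62 72 39 is 3 bytes ≤ B = 7; zero-pad to 7 bytes: K' = 62 72 39 00 00 00 00.
XOR each byte with 0x5c: 62⊕5c=3e, 72⊕5c=2e, 39⊕5c=65, 00⊕5c=5c, 00⊕5c=5c, 00⊕5c=5c, 00⊕5c=5c.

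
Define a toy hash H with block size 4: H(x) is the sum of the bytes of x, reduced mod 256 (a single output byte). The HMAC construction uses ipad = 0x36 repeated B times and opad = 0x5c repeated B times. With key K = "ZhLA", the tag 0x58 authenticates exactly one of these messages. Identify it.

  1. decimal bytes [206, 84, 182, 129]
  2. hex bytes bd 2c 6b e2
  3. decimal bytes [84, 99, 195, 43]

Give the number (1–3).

2

Key "ZhLA" = 5a 68 4c 41 is exactly B = 4 bytes: K' = 5a 68 4c 41.
K' ⊕ ipad = 6c 5e 7a 77; K' ⊕ opad = 06 34 10 1d.
m1: inner = H(6c 5e 7a 77 ce 54 b6 81) = 14; tag = H(06 34 10 1d 14) = 7b
m2: inner = H(6c 5e 7a 77 bd 2c 6b e2) = f1; tag = H(06 34 10 1d f1) = 58 ← matches
m3: inner = H(6c 5e 7a 77 54 63 c3 2b) = 60; tag = H(06 34 10 1d 60) = c7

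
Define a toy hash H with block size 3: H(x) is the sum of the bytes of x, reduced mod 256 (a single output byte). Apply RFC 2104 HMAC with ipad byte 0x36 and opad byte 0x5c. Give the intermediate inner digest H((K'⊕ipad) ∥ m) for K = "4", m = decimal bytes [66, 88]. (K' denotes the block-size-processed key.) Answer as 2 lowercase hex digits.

08

Key "4" = 34 is 1 byte ≤ B = 3; zero-pad to 3 bytes: K' = 34 00 00.
K' ⊕ ipad = 02 36 36.
Inner input = 02 36 36 ∥ 42 58.
Inner hash: sum = 2+54+54+66+88 = 264; mod 256 = 8 → 08.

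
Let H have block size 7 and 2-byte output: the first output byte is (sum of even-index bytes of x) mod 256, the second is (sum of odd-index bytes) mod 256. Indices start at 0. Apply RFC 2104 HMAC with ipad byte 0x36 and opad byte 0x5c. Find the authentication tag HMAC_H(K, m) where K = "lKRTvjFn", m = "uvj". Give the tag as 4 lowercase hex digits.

c647

Key "lKRTvjFn" = 6c 4b 52 54 76 6a 46 6e is 8 bytes > B = 7, so hash it first: H(key) = 7a 77, then zero-pad to 7 bytes: K' = 7a 77 00 00 00 00 00.
K' ⊕ ipad = 4c 41 36 36 36 36 36.  K' ⊕ opad = 26 2b 5c 5c 5c 5c 5c.
Inner input = (K'⊕ipad) ∥ m = 4c 41 36 36 36 36 36 ∥ 75 76 6a.
Inner hash: even-index sum = 356 mod 256 = 100; odd-index sum = 396 mod 256 = 140 → 64 8c.
Outer input = (K'⊕opad) ∥ inner = 26 2b 5c 5c 5c 5c 5c ∥ 64 8c.
Outer hash (tag): even-index sum = 454 mod 256 = 198; odd-index sum = 327 mod 256 = 71 → c6 47.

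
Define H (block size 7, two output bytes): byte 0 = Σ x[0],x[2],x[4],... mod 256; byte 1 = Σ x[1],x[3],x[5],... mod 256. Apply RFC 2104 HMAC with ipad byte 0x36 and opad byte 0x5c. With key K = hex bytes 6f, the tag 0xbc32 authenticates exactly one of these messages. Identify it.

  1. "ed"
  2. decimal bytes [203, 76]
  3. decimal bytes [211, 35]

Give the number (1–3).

Key hex bytes 6f is 1 byte ≤ B = 7; zero-pad to 7 bytes: K' = 6f 00 00 00 00 00 00.
K' ⊕ ipad = 59 36 36 36 36 36 36; K' ⊕ opad = 33 5c 5c 5c 5c 5c 5c.
m1: inner = H(59 36 36 36 36 36 36 65 64) = 5f 07; tag = H(33 5c 5c 5c 5c 5c 5c 5f 07) = 4e73
m2: inner = H(59 36 36 36 36 36 36 cb 4c) = 47 6d; tag = H(33 5c 5c 5c 5c 5c 5c 47 6d) = b45b
m3: inner = H(59 36 36 36 36 36 36 d3 23) = 1e 75; tag = H(33 5c 5c 5c 5c 5c 5c 1e 75) = bc32 ← matches

3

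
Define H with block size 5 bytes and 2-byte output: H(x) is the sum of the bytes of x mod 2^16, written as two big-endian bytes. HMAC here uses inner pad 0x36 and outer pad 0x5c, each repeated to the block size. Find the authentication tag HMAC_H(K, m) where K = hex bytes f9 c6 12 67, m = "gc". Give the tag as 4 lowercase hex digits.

025b

Key hex bytes f9 c6 12 67 is 4 bytes ≤ B = 5; zero-pad to 5 bytes: K' = f9 c6 12 67 00.
K' ⊕ ipad = cf f0 24 51 36.  K' ⊕ opad = a5 9a 4e 3b 5c.
Inner input = (K'⊕ipad) ∥ m = cf f0 24 51 36 ∥ 67 63.
Inner hash: sum = 207+240+36+81+54+103+99 = 820 → 03 34.
Outer input = (K'⊕opad) ∥ inner = a5 9a 4e 3b 5c ∥ 03 34.
Outer hash (tag): sum = 165+154+78+59+92+3+52 = 603 → 02 5b.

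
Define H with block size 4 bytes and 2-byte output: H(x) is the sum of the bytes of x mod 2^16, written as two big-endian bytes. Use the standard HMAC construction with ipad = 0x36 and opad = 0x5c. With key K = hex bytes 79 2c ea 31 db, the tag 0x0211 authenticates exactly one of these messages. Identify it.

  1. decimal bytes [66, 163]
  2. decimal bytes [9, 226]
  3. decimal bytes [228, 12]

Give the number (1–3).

1

Key hex bytes 79 2c ea 31 db is 5 bytes > B = 4, so hash it first: H(key) = 02 9b, then zero-pad to 4 bytes: K' = 02 9b 00 00.
K' ⊕ ipad = 34 ad 36 36; K' ⊕ opad = 5e c7 5c 5c.
m1: inner = H(34 ad 36 36 42 a3) = 02 32; tag = H(5e c7 5c 5c 02 32) = 0211 ← matches
m2: inner = H(34 ad 36 36 09 e2) = 02 38; tag = H(5e c7 5c 5c 02 38) = 0217
m3: inner = H(34 ad 36 36 e4 0c) = 02 3d; tag = H(5e c7 5c 5c 02 3d) = 021c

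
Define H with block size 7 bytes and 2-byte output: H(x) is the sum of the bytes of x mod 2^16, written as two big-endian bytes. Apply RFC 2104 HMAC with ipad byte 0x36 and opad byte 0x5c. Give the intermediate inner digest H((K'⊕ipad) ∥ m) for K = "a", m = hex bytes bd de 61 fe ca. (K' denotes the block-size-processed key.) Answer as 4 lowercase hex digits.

055f

Key "a" = 61 is 1 byte ≤ B = 7; zero-pad to 7 bytes: K' = 61 00 00 00 00 00 00.
K' ⊕ ipad = 57 36 36 36 36 36 36.
Inner input = 57 36 36 36 36 36 36 ∥ bd de 61 fe ca.
Inner hash: sum = 87+54+54+54+54+54+54+189+222+97+254+202 = 1375 → 05 5f.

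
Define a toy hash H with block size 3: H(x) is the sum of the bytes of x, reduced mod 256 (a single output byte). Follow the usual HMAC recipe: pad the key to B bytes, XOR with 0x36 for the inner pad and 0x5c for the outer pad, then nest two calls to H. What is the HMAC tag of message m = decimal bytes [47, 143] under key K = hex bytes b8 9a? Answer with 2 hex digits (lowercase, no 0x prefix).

Key hex bytes b8 9a is 2 bytes ≤ B = 3; zero-pad to 3 bytes: K' = b8 9a 00.
K' ⊕ ipad = 8e ac 36.  K' ⊕ opad = e4 c6 5c.
Inner input = (K'⊕ipad) ∥ m = 8e ac 36 ∥ 2f 8f.
Inner hash: sum = 142+172+54+47+143 = 558; mod 256 = 46 → 2e.
Outer input = (K'⊕opad) ∥ inner = e4 c6 5c ∥ 2e.
Outer hash (tag): sum = 228+198+92+46 = 564; mod 256 = 52 → 34.

34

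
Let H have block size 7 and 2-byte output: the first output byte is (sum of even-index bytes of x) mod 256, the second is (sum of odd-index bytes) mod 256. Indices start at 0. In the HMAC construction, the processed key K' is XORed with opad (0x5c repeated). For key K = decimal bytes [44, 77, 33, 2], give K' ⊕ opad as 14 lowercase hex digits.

Key decimal bytes [44, 77, 33, 2] = 2c 4d 21 02 is 4 bytes ≤ B = 7; zero-pad to 7 bytes: K' = 2c 4d 21 02 00 00 00.
XOR each byte with 0x5c: 2c⊕5c=70, 4d⊕5c=11, 21⊕5c=7d, 02⊕5c=5e, 00⊕5c=5c, 00⊕5c=5c, 00⊕5c=5c.

70117d5e5c5c5c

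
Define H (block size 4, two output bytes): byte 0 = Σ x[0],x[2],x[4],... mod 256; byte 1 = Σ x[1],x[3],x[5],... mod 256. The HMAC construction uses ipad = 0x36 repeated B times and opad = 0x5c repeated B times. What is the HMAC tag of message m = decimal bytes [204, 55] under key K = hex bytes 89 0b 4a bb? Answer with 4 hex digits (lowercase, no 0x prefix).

Key hex bytes 89 0b 4a bb is exactly B = 4 bytes: K' = 89 0b 4a bb.
K' ⊕ ipad = bf 3d 7c 8d.  K' ⊕ opad = d5 57 16 e7.
Inner input = (K'⊕ipad) ∥ m = bf 3d 7c 8d ∥ cc 37.
Inner hash: even-index sum = 519 mod 256 = 7; odd-index sum = 257 mod 256 = 1 → 07 01.
Outer input = (K'⊕opad) ∥ inner = d5 57 16 e7 ∥ 07 01.
Outer hash (tag): even-index sum = 242 mod 256 = 242; odd-index sum = 319 mod 256 = 63 → f2 3f.

f23f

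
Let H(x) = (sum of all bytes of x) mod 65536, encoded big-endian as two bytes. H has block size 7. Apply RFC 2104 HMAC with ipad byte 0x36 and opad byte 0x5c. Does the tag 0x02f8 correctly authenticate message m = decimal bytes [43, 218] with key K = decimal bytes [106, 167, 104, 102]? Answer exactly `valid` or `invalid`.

valid

Key decimal bytes [106, 167, 104, 102] = 6a a7 68 66 is 4 bytes ≤ B = 7; zero-pad to 7 bytes: K' = 6a a7 68 66 00 00 00.
K' ⊕ ipad = 5c 91 5e 50 36 36 36; K' ⊕ opad = 36 fb 34 3a 5c 5c 5c.
Inner hash: sum = 92+145+94+80+54+54+54+43+218 = 834 → 03 42.
Outer hash (recomputed tag): sum = 54+251+52+58+92+92+92+3+66 = 760 → 02 f8.
Recomputed tag = 02f8; claimed = 02f8 → match.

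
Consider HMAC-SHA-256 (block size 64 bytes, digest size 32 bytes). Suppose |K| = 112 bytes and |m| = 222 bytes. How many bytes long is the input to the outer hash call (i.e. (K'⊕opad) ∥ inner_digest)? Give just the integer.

Key is 112 > 64 bytes, so it is hashed to 32 bytes then zero-padded to 64: |K'| = 64.
Outer input = (K'⊕opad) ∥ H(inner) → 64 + 32 = 96 bytes.

96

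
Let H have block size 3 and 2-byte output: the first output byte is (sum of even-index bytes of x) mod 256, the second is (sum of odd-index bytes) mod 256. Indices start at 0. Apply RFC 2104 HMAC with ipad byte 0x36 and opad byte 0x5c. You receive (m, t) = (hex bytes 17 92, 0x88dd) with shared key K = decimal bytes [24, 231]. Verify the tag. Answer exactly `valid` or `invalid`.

invalid

Key decimal bytes [24, 231] = 18 e7 is 2 bytes ≤ B = 3; zero-pad to 3 bytes: K' = 18 e7 00.
K' ⊕ ipad = 2e d1 36; K' ⊕ opad = 44 bb 5c.
Inner hash: even-index sum = 246 mod 256 = 246; odd-index sum = 232 mod 256 = 232 → f6 e8.
Outer hash (recomputed tag): even-index sum = 392 mod 256 = 136; odd-index sum = 433 mod 256 = 177 → 88 b1.
Recomputed tag = 88b1; claimed = 88dd → mismatch.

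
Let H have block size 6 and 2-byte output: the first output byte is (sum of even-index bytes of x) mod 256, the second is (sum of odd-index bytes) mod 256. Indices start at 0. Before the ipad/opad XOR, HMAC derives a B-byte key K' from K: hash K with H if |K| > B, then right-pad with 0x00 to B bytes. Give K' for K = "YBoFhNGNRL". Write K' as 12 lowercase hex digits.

|K| = 10 > B = 6, so first hash the key.
H(K): even-index sum = 457 mod 256 = 201; odd-index sum = 368 mod 256 = 112 → c9 70.
Zero-pad H(K) = c9 70 to 6 bytes: K' = c9 70 00 00 00 00.

c97000000000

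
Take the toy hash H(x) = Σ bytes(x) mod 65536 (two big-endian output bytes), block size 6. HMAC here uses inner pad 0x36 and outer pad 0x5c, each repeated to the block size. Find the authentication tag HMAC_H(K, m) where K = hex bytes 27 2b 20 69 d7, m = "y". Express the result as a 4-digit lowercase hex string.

02bf

Key hex bytes 27 2b 20 69 d7 is 5 bytes ≤ B = 6; zero-pad to 6 bytes: K' = 27 2b 20 69 d7 00.
K' ⊕ ipad = 11 1d 16 5f e1 36.  K' ⊕ opad = 7b 77 7c 35 8b 5c.
Inner input = (K'⊕ipad) ∥ m = 11 1d 16 5f e1 36 ∥ 79.
Inner hash: sum = 17+29+22+95+225+54+121 = 563 → 02 33.
Outer input = (K'⊕opad) ∥ inner = 7b 77 7c 35 8b 5c ∥ 02 33.
Outer hash (tag): sum = 123+119+124+53+139+92+2+51 = 703 → 02 bf.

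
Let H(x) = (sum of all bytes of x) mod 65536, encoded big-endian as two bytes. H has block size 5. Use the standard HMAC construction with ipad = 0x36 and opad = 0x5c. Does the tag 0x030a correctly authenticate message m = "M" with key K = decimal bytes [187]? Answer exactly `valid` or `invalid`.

Key decimal bytes [187] = bb is 1 byte ≤ B = 5; zero-pad to 5 bytes: K' = bb 00 00 00 00.
K' ⊕ ipad = 8d 36 36 36 36; K' ⊕ opad = e7 5c 5c 5c 5c.
Inner hash: sum = 141+54+54+54+54+77 = 434 → 01 b2.
Outer hash (recomputed tag): sum = 231+92+92+92+92+1+178 = 778 → 03 0a.
Recomputed tag = 030a; claimed = 030a → match.

valid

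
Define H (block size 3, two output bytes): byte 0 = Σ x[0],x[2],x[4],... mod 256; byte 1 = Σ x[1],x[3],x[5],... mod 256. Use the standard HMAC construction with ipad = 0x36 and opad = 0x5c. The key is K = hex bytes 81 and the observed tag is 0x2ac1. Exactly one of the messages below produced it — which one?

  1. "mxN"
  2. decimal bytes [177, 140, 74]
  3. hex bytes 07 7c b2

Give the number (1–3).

1

Key hex bytes 81 is 1 byte ≤ B = 3; zero-pad to 3 bytes: K' = 81 00 00.
K' ⊕ ipad = b7 36 36; K' ⊕ opad = dd 5c 5c.
m1: inner = H(b7 36 36 6d 78 4e) = 65 f1; tag = H(dd 5c 5c 65 f1) = 2ac1 ← matches
m2: inner = H(b7 36 36 b1 8c 4a) = 79 31; tag = H(dd 5c 5c 79 31) = 6ad5
m3: inner = H(b7 36 36 07 7c b2) = 69 ef; tag = H(dd 5c 5c 69 ef) = 28c5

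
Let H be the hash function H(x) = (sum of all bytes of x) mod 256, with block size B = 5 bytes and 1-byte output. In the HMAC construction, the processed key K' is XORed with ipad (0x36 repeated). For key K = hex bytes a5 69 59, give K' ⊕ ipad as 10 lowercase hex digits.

935f6f3636

Key hex bytes a5 69 59 is 3 bytes ≤ B = 5; zero-pad to 5 bytes: K' = a5 69 59 00 00.
XOR each byte with 0x36: a5⊕36=93, 69⊕36=5f, 59⊕36=6f, 00⊕36=36, 00⊕36=36.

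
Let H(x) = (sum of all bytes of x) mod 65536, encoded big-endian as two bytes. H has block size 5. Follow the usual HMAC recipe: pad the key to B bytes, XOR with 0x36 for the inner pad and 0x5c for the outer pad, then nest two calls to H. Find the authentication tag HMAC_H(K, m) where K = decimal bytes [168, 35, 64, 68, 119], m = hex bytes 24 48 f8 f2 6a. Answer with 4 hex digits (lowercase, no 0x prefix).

0272

Key decimal bytes [168, 35, 64, 68, 119] = a8 23 40 44 77 is exactly B = 5 bytes: K' = a8 23 40 44 77.
K' ⊕ ipad = 9e 15 76 72 41.  K' ⊕ opad = f4 7f 1c 18 2b.
Inner input = (K'⊕ipad) ∥ m = 9e 15 76 72 41 ∥ 24 48 f8 f2 6a.
Inner hash: sum = 158+21+118+114+65+36+72+248+242+106 = 1180 → 04 9c.
Outer input = (K'⊕opad) ∥ inner = f4 7f 1c 18 2b ∥ 04 9c.
Outer hash (tag): sum = 244+127+28+24+43+4+156 = 626 → 02 72.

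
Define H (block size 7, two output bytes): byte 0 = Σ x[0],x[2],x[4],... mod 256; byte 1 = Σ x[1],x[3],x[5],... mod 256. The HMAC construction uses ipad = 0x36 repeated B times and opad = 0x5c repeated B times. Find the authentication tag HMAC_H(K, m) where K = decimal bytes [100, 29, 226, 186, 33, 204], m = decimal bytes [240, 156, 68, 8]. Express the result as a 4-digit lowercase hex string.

b4ce

Key decimal bytes [100, 29, 226, 186, 33, 204] = 64 1d e2 ba 21 cc is 6 bytes ≤ B = 7; zero-pad to 7 bytes: K' = 64 1d e2 ba 21 cc 00.
K' ⊕ ipad = 52 2b d4 8c 17 fa 36.  K' ⊕ opad = 38 41 be e6 7d 90 5c.
Inner input = (K'⊕ipad) ∥ m = 52 2b d4 8c 17 fa 36 ∥ f0 9c 44 08.
Inner hash: even-index sum = 535 mod 256 = 23; odd-index sum = 741 mod 256 = 229 → 17 e5.
Outer input = (K'⊕opad) ∥ inner = 38 41 be e6 7d 90 5c ∥ 17 e5.
Outer hash (tag): even-index sum = 692 mod 256 = 180; odd-index sum = 462 mod 256 = 206 → b4 ce.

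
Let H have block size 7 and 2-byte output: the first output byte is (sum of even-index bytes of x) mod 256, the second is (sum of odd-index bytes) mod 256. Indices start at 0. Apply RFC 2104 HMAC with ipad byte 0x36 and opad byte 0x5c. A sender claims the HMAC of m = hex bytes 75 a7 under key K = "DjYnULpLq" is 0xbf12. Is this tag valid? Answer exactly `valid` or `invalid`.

invalid

Key "DjYnULpLq" = 44 6a 59 6e 55 4c 70 4c 71 is 9 bytes > B = 7, so hash it first: H(key) = d3 70, then zero-pad to 7 bytes: K' = d3 70 00 00 00 00 00.
K' ⊕ ipad = e5 46 36 36 36 36 36; K' ⊕ opad = 8f 2c 5c 5c 5c 5c 5c.
Inner hash: even-index sum = 558 mod 256 = 46; odd-index sum = 295 mod 256 = 39 → 2e 27.
Outer hash (recomputed tag): even-index sum = 458 mod 256 = 202; odd-index sum = 274 mod 256 = 18 → ca 12.
Recomputed tag = ca12; claimed = bf12 → mismatch.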